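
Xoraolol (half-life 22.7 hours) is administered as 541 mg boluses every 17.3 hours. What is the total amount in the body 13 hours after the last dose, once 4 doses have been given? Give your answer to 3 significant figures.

779 mg

The 4 doses were given 64.9, 47.6, 30.3, 13 hours ago.
Total = 541·(1/2)^(64.9/22.7) + 541·(1/2)^(47.6/22.7) + 541·(1/2)^(30.3/22.7) + 541·(1/2)^(13/22.7)
      = 74.566 + 126.46 + 214.48 + 363.75 ≈ 779.26 mg.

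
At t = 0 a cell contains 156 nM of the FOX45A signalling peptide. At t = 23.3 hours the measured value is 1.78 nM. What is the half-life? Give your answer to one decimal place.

3.6 hours

A/A₀ = 1.78/156 ≈ 0.01141.
n = log₂(87.64) ≈ 6.4535 half-lives elapsed in 23.3 hours.
t½ = 23.3/6.4535 ≈ 3.6104 hours.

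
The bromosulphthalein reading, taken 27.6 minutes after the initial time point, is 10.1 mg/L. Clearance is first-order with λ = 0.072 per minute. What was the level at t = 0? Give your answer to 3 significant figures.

t½ = ln 2 / λ = 0.69315 / 0.072 ≈ 9.627 minutes.
Number of half-lives elapsed: n = 27.6/9.627 ≈ 2.8669.
A₀ = A × 2^n = 10.1 × 2^2.8669 = 10.1 × 7.2951 ≈ 73.68 mg/L.

73.7 mg/L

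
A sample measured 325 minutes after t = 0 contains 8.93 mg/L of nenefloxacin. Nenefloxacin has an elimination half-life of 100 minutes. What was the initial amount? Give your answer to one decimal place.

Number of half-lives elapsed: n = 325/100 ≈ 3.25.
A₀ = A × 2^n = 8.93 × 2^3.25 = 8.93 × 9.5137 ≈ 84.957 mg/L.

85.0 mg/L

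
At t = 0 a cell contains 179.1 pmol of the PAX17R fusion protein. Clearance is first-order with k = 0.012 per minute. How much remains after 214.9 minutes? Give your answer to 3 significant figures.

13.6 pmol

t½ = ln 2 / k = 0.69315 / 0.012 ≈ 57.762 minutes.
Number of half-lives: n = 214.9/57.762 ≈ 3.7204.
Remaining = 179.1 × (1/2)^3.7204 = 179.1 × 0.075865 ≈ 13.587 pmol.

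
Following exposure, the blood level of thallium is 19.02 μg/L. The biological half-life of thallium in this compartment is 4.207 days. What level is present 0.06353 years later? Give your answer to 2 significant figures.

0.42 μg/L

Convert the elapsed time: 0.06353 years = 23.1884 days.
Number of half-lives: n = 23.1884/4.207 ≈ 5.5119.
Remaining = 19.02 × (1/2)^5.5119 = 19.02 × 0.021916 ≈ 0.41684 μg/L.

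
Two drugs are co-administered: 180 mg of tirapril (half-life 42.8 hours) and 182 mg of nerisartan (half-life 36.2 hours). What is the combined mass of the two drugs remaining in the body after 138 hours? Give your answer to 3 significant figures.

32.2 mg

tirapril: 180 × (1/2)^(138/42.8) = 180 × (1/2)^3.2243 ≈ 19.26 mg.
nerisartan: 182 × (1/2)^(138/36.2) = 182 × (1/2)^3.8122 ≈ 12.957 mg.
Total = 19.26 + 12.957 ≈ 32.217 mg.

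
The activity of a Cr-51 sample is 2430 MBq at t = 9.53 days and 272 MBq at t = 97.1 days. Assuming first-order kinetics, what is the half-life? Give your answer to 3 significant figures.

Over Δt = 97.1 − 9.53 = 87.57 days, the level fell by a factor of 2430/272 ≈ 8.9338.
n = log₂(8.9338) ≈ 3.1593 half-lives, so t½ = 87.57/3.1593 ≈ 27.718 days.

27.7 days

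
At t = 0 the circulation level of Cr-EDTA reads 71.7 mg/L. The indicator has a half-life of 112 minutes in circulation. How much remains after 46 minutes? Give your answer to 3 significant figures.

53.9 mg/L

Number of half-lives: n = 46/112 ≈ 0.41071.
Remaining = 71.7 × (1/2)^0.41071 = 71.7 × 0.75225 ≈ 53.936 mg/L.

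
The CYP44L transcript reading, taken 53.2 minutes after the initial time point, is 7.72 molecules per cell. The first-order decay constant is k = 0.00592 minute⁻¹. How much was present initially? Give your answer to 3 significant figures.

10.6 molecules per cell

t½ = ln 2 / k = 0.69315 / 0.00592 ≈ 117.09 minutes.
Number of half-lives elapsed: n = 53.2/117.09 ≈ 0.45437.
A₀ = A × 2^n = 7.72 × 2^0.45437 = 7.72 × 1.3702 ≈ 10.578 molecules per cell.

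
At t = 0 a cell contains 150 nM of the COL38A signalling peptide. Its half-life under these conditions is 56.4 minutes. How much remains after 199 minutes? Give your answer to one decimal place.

13.0 nM

Number of half-lives: n = 199/56.4 ≈ 3.5284.
Remaining = 150 × (1/2)^3.5284 = 150 × 0.086667 ≈ 13 nM.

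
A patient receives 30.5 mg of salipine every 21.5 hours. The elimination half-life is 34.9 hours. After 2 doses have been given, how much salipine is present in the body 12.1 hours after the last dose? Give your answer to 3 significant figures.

39.6 mg

The 2 doses were given 33.6, 12.1 hours ago.
Total = 30.5·(1/2)^(33.6/34.9) + 30.5·(1/2)^(12.1/34.9)
      = 15.649 + 23.985 ≈ 39.633 mg.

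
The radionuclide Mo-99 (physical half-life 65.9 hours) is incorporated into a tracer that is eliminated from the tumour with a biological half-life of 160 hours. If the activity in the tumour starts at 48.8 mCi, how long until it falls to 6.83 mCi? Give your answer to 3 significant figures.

1/t_eff = 1/t_phys + 1/t_biol = 1/65.9 + 1/160 = 0.021425 per hour.
t_eff = 65.9 × 160 / (65.9 + 160) ≈ 46.676 hours.
n = log₂(48.8/6.83) ≈ 2.8369; t = 2.8369 × 46.676 ≈ 132.41 hours.

132 hours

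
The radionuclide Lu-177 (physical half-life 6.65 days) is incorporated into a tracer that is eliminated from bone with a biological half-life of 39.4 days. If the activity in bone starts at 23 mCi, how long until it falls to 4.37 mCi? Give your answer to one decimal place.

1/t_eff = 1/t_phys + 1/t_biol = 1/6.65 + 1/39.4 = 0.17576 per day.
t_eff = 6.65 × 39.4 / (6.65 + 39.4) ≈ 5.6897 days.
n = log₂(23/4.37) ≈ 2.3959; t = 2.3959 × 5.6897 ≈ 13.632 days.

13.6 days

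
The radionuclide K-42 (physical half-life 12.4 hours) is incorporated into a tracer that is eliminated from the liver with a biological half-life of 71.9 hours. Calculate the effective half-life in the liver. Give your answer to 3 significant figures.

1/t_eff = 1/t_phys + 1/t_biol = 1/12.4 + 1/71.9 = 0.094553 per hour.
t_eff = 12.4 × 71.9 / (12.4 + 71.9) ≈ 10.576 hours.

10.6 hours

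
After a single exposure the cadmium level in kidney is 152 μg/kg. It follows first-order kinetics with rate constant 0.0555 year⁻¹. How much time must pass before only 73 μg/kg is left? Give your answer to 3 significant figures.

t½ = ln 2 / k = 0.69315 / 0.0555 ≈ 12.489 years.
Fraction remaining = 73/152 ≈ 0.48026.
n = log₂(152/73) = ln(2.0822)/ln 2 ≈ 1.0581 half-lives.
t = n × t½ = 1.0581 × 12.489 ≈ 13.215 years.

13.2 years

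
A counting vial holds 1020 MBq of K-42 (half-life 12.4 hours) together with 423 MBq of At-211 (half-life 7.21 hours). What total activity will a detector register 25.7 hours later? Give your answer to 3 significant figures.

K-42: 1020 × (1/2)^(25.7/12.4) = 1020 × (1/2)^2.0726 ≈ 242.49 MBq.
At-211: 423 × (1/2)^(25.7/7.21) = 423 × (1/2)^3.5645 ≈ 35.754 MBq.
Total = 242.49 + 35.754 ≈ 278.24 MBq.

278 MBq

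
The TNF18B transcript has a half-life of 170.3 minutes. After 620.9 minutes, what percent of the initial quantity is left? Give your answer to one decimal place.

8.0%

n = 620.9/170.3 ≈ 3.6459 half-lives.
Fraction remaining = (1/2)^3.6459 ≈ 0.079886, i.e. 7.9886%.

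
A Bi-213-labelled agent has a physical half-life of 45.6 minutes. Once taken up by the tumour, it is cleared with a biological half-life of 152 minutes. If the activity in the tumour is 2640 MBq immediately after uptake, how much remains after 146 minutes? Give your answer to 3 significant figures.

147 MBq

1/t_eff = 1/t_phys + 1/t_biol = 1/45.6 + 1/152 = 0.028509 per minute.
t_eff = 45.6 × 152 / (45.6 + 152) ≈ 35.077 minutes.
Remaining = 2640 × (1/2)^(146/35.077) = 2640 × (1/2)^4.1623 ≈ 147.45 MBq.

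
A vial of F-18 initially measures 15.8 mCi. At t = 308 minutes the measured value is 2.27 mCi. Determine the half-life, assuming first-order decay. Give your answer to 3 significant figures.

A/A₀ = 2.27/15.8 ≈ 0.14367.
n = log₂(6.9604) ≈ 2.7992 half-lives elapsed in 308 minutes.
t½ = 308/2.7992 ≈ 110.03 minutes.

110 minutes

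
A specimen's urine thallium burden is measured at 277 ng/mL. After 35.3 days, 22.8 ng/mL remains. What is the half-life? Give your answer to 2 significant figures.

9.8 days

A/A₀ = 22.8/277 ≈ 0.08231.
n = log₂(12.149) ≈ 3.6028 half-lives elapsed in 35.3 days.
t½ = 35.3/3.6028 ≈ 9.798 days.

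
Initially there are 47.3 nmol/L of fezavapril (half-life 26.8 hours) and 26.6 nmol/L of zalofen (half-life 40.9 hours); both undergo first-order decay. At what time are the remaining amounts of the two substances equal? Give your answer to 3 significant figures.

64.6 hours

Set 47.3·(1/2)^(t/26.8) = 26.6·(1/2)^(t/40.9).
Taking log₂: log₂(47.3/26.6) = t·(1/26.8 − 1/40.9).
log₂(1.7782) = 0.83041; 1/26.8 − 1/40.9 = 0.012864.
t = 0.83041 / 0.012864 ≈ 64.556 hours.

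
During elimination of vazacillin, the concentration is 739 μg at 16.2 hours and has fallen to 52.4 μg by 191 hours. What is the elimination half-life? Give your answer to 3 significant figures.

Over Δt = 191 − 16.2 = 174.8 hours, the level fell by a factor of 739/52.4 ≈ 14.103.
n = log₂(14.103) ≈ 3.8179 half-lives, so t½ = 174.8/3.8179 ≈ 45.784 hours.

45.8 hours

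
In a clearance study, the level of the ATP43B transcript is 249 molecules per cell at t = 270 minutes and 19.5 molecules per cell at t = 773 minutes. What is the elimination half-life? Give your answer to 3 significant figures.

Over Δt = 773 − 270 = 503 minutes, the level fell by a factor of 249/19.5 ≈ 12.769.
n = log₂(12.769) ≈ 3.6746 half-lives, so t½ = 503/3.6746 ≈ 136.89 minutes.

137 minutes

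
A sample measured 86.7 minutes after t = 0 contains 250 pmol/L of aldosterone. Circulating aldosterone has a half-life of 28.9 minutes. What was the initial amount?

Number of half-lives elapsed: n = 86.7/28.9 ≈ 3.
A₀ = A × 2^n = 250 × 2^3 = 250 × 8 ≈ 2000 pmol/L.

2000 pmol/L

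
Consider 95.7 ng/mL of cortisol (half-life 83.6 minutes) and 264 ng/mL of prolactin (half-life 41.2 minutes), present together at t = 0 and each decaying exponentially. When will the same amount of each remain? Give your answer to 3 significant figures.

119 minutes

Set 95.7·(1/2)^(t/83.6) = 264·(1/2)^(t/41.2).
Taking log₂: log₂(95.7/264) = t·(1/83.6 − 1/41.2).
log₂(0.3625) = -1.4639; 1/83.6 − 1/41.2 = -0.01231.
t = -1.4639 / -0.01231 ≈ 118.92 minutes.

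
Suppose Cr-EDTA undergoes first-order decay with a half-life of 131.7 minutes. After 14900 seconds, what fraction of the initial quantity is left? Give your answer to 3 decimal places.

0.271

14900 seconds = 248.333 minutes.
n = 248.333/131.7 ≈ 1.8856 half-lives.
Fraction remaining = (1/2)^1.8856 ≈ 0.27063.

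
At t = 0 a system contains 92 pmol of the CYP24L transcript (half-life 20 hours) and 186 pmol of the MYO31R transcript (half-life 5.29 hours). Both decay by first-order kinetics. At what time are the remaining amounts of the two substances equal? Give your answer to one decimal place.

7.3 hours

Set 92·(1/2)^(t/20) = 186·(1/2)^(t/5.29).
Taking log₂: log₂(92/186) = t·(1/20 − 1/5.29).
log₂(0.49462) = -1.0156; 1/20 − 1/5.29 = -0.13904.
t = -1.0156 / -0.13904 ≈ 7.3046 hours.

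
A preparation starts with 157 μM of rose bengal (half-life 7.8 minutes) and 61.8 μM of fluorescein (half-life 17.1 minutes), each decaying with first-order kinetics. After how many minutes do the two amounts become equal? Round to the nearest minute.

19 minutes

Set 157·(1/2)^(t/7.8) = 61.8·(1/2)^(t/17.1).
Taking log₂: log₂(157/61.8) = t·(1/7.8 − 1/17.1).
log₂(2.5405) = 1.3451; 1/7.8 − 1/17.1 = 0.069726.
t = 1.3451 / 0.069726 ≈ 19.291 minutes.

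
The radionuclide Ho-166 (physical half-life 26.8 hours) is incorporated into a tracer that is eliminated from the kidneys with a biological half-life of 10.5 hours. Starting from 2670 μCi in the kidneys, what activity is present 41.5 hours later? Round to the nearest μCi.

59 μCi

1/t_eff = 1/t_phys + 1/t_biol = 1/26.8 + 1/10.5 = 0.13255 per hour.
t_eff = 26.8 × 10.5 / (26.8 + 10.5) ≈ 7.5442 hours.
Remaining = 2670 × (1/2)^(41.5/7.5442) = 2670 × (1/2)^5.5009 ≈ 58.963 μCi.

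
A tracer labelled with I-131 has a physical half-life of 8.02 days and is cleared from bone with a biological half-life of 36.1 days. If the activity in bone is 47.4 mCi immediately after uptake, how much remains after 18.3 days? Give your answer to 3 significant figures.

1/t_eff = 1/t_phys + 1/t_biol = 1/8.02 + 1/36.1 = 0.15239 per day.
t_eff = 8.02 × 36.1 / (8.02 + 36.1) ≈ 6.5621 days.
Remaining = 47.4 × (1/2)^(18.3/6.5621) = 47.4 × (1/2)^2.7887 ≈ 6.8595 mCi.

6.86 mCi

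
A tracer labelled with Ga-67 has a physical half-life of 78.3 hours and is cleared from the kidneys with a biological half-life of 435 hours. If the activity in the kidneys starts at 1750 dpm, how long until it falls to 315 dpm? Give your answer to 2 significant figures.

1/t_eff = 1/t_phys + 1/t_biol = 1/78.3 + 1/435 = 0.01507 per hour.
t_eff = 78.3 × 435 / (78.3 + 435) ≈ 66.356 hours.
n = log₂(1750/315) ≈ 2.4739; t = 2.4739 × 66.356 ≈ 164.16 hours.

160 hours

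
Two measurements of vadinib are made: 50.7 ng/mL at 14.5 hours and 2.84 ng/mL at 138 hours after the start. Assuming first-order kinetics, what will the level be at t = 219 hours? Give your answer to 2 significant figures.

Over Δt = 138 − 14.5 = 123.5 hours, the level fell by a factor of 50.7/2.84 ≈ 17.852.
n = log₂(17.852) ≈ 4.158 half-lives, so t½ = 123.5/4.158 ≈ 29.702 hours.
From t = 138 to t = 219: 2.84 × (1/2)^((219−138)/29.702) ≈ 0.42892 ng/mL.

0.43 ng/mL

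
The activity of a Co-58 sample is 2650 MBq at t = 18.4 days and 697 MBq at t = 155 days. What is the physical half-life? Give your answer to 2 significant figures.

71 days

Over Δt = 155 − 18.4 = 136.6 days, the level fell by a factor of 2650/697 ≈ 3.802.
n = log₂(3.802) ≈ 1.9268 half-lives, so t½ = 136.6/1.9268 ≈ 70.896 days.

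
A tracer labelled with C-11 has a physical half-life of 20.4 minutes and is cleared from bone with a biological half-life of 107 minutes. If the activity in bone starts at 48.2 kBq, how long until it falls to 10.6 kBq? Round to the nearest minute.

37 minutes

1/t_eff = 1/t_phys + 1/t_biol = 1/20.4 + 1/107 = 0.058365 per minute.
t_eff = 20.4 × 107 / (20.4 + 107) ≈ 17.133 minutes.
n = log₂(48.2/10.6) ≈ 2.185; t = 2.185 × 17.133 ≈ 37.436 minutes.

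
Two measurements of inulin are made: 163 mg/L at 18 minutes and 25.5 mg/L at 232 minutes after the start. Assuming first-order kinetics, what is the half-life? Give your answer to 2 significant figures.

Over Δt = 232 − 18 = 214 minutes, the level fell by a factor of 163/25.5 ≈ 6.3922.
n = log₂(6.3922) ≈ 2.6763 half-lives, so t½ = 214/2.6763 ≈ 79.961 minutes.

80 minutes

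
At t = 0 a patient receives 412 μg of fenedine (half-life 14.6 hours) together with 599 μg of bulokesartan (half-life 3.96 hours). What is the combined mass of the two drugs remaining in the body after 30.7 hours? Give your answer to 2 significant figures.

fenedine: 412 × (1/2)^(30.7/14.6) = 412 × (1/2)^2.1027 ≈ 95.92 μg.
bulokesartan: 599 × (1/2)^(30.7/3.96) = 599 × (1/2)^7.7525 ≈ 2.7777 μg.
Total = 95.92 + 2.7777 ≈ 98.698 μg.

99 μg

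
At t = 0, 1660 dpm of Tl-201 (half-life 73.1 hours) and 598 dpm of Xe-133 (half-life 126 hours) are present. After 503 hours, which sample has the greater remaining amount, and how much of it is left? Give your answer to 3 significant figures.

Xe-133, 37.6 dpm

Tl-201: 1660 × (1/2)^6.881 ≈ 14.084 dpm.
Xe-133: 598 × (1/2)^3.9921 ≈ 37.581 dpm.
Xe-133 has more remaining, at ≈ 37.581 dpm.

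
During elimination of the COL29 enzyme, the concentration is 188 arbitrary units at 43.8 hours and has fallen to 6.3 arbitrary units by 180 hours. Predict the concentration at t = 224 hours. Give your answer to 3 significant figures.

Over Δt = 180 − 43.8 = 136.2 hours, the level fell by a factor of 188/6.3 ≈ 29.841.
n = log₂(29.841) ≈ 4.8992 half-lives, so t½ = 136.2/4.8992 ≈ 27.8 hours.
From t = 180 to t = 224: 6.3 × (1/2)^((224−180)/27.8) ≈ 2.1033 arbitrary units.

2.10 arbitrary units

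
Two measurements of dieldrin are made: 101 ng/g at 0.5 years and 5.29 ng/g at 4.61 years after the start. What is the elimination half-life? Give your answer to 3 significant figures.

0.966 years

Over Δt = 4.61 − 0.5 = 4.11 years, the level fell by a factor of 101/5.29 ≈ 19.093.
n = log₂(19.093) ≈ 4.2549 half-lives, so t½ = 4.11/4.2549 ≈ 0.96594 years.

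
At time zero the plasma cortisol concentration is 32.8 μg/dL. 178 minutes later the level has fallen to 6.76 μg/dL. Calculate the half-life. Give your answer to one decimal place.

78.1 minutes

A/A₀ = 6.76/32.8 ≈ 0.2061.
n = log₂(4.8521) ≈ 2.2786 half-lives elapsed in 178 minutes.
t½ = 178/2.2786 ≈ 78.118 minutes.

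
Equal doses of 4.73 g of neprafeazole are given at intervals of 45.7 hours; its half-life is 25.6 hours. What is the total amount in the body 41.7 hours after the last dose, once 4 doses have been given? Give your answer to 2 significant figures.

2.1 g

The 4 doses were given 178.8, 133.1, 87.4, 41.7 hours ago.
Total = 4.73·(1/2)^(178.8/25.6) + 4.73·(1/2)^(133.1/25.6) + 4.73·(1/2)^(87.4/25.6) + 4.73·(1/2)^(41.7/25.6)
      = 0.037356 + 0.12875 + 0.44374 + 1.5294 ≈ 2.1392 g.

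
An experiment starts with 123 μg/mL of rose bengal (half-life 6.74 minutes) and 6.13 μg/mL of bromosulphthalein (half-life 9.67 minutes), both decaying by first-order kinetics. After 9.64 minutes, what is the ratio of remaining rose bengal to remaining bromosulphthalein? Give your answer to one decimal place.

rose bengal: 123 × (1/2)^(9.64/6.74) = 123 × (1/2)^1.4303 ≈ 45.641 μg/mL.
bromosulphthalein: 6.13 × (1/2)^(9.64/9.67) = 6.13 × (1/2)^0.9969 ≈ 3.0716 μg/mL.
Ratio ≈ 45.641 / 3.0716 ≈ 14.859.

14.9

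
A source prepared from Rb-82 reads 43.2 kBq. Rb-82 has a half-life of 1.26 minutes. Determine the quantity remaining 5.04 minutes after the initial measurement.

2.7 kBq

Elapsed time is 4 half-lives (5.04/1.26).
Each half-life halves the amount: 43.2 × (1/2)^4 = 43.2/16 = 2.7 kBq.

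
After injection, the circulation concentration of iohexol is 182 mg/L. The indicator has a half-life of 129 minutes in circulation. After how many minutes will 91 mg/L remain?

91/182 = 1/2, so 1 half-life has elapsed.
t = 1 × 129 = 129 minutes.

129 minutes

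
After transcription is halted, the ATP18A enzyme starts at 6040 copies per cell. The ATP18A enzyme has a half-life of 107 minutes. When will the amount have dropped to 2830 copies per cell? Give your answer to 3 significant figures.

117 minutes

Fraction remaining = 2830/6040 ≈ 0.46854.
n = log₂(6040/2830) = ln(2.1343)/ln 2 ≈ 1.0937 half-lives.
t = n × t½ = 1.0937 × 107 ≈ 117.03 minutes.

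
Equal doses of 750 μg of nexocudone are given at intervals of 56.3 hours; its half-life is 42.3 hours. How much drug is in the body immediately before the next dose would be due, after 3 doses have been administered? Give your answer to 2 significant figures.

The 3 doses were given 168.9, 112.6, 56.3 hours ago.
Total = 750·(1/2)^(168.9/42.3) + 750·(1/2)^(112.6/42.3) + 750·(1/2)^(56.3/42.3)
      = 47.106 + 118.51 + 298.13 ≈ 463.74 μg.

460 μg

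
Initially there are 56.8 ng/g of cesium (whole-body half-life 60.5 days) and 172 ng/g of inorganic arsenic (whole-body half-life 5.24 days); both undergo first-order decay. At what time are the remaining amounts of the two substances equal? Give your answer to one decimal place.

9.2 days

Set 56.8·(1/2)^(t/60.5) = 172·(1/2)^(t/5.24).
Taking log₂: log₂(56.8/172) = t·(1/60.5 − 1/5.24).
log₂(0.33023) = -1.5984; 1/60.5 − 1/5.24 = -0.17431.
t = -1.5984 / -0.17431 ≈ 9.1701 days.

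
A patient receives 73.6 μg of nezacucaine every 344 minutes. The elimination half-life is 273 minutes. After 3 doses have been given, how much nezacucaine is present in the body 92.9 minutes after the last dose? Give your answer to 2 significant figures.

93 μg

The 3 doses were given 780.9, 436.9, 92.9 minutes ago.
Total = 73.6·(1/2)^(780.9/273) + 73.6·(1/2)^(436.9/273) + 73.6·(1/2)^(92.9/273)
      = 10.134 + 24.273 + 58.135 ≈ 92.542 μg.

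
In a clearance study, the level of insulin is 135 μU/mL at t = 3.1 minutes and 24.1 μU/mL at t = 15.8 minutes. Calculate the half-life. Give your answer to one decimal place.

5.1 minutes

Over Δt = 15.8 − 3.1 = 12.7 minutes, the level fell by a factor of 135/24.1 ≈ 5.6017.
n = log₂(5.6017) ≈ 2.4859 half-lives, so t½ = 12.7/2.4859 ≈ 5.1089 minutes.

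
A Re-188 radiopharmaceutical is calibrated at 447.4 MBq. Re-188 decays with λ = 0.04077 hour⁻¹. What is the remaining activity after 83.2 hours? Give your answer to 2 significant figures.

t½ = ln 2 / λ = 0.69315 / 0.04077 ≈ 17.001 hours.
Number of half-lives: n = 83.2/17.001 ≈ 4.8937.
Remaining = 447.4 × (1/2)^4.8937 = 447.4 × 0.033639 ≈ 15.05 MBq.

15 MBq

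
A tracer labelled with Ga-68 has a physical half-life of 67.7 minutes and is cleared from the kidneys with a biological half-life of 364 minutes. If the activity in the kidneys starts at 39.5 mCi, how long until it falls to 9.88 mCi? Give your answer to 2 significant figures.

110 minutes

1/t_eff = 1/t_phys + 1/t_biol = 1/67.7 + 1/364 = 0.017518 per minute.
t_eff = 67.7 × 364 / (67.7 + 364) ≈ 57.083 minutes.
n = log₂(39.5/9.88) ≈ 1.9993; t = 1.9993 × 57.083 ≈ 114.12 minutes.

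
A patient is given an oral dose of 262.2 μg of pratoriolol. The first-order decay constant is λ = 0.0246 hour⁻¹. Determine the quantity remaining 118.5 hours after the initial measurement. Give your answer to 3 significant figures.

t½ = ln 2 / λ = 0.69315 / 0.0246 ≈ 28.177 hours.
Number of half-lives: n = 118.5/28.177 ≈ 4.2056.
Remaining = 262.2 × (1/2)^4.2056 = 262.2 × 0.054199 ≈ 14.211 μg.

14.2 μg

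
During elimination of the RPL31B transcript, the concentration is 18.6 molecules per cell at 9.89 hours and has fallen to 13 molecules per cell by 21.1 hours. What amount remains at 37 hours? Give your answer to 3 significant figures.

Over Δt = 21.1 − 9.89 = 11.21 hours, the level fell by a factor of 18.6/13 ≈ 1.4308.
n = log₂(1.4308) ≈ 0.51679 half-lives, so t½ = 11.21/0.51679 ≈ 21.692 hours.
From t = 21.1 to t = 37: 13 × (1/2)^((37−21.1)/21.692) ≈ 7.8214 molecules per cell.

7.82 molecules per cell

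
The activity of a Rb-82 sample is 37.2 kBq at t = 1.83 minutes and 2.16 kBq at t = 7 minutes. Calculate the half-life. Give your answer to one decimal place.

1.3 minutes

Over Δt = 7 − 1.83 = 5.17 minutes, the level fell by a factor of 37.2/2.16 ≈ 17.222.
n = log₂(17.222) ≈ 4.1062 half-lives, so t½ = 5.17/4.1062 ≈ 1.2591 minutes.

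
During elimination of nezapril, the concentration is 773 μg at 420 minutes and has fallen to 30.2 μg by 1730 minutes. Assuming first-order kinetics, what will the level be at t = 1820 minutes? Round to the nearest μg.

24 μg

Over Δt = 1730 − 420 = 1310 minutes, the level fell by a factor of 773/30.2 ≈ 25.596.
n = log₂(25.596) ≈ 4.6778 half-lives, so t½ = 1310/4.6778 ≈ 280.04 minutes.
From t = 1730 to t = 1820: 30.2 × (1/2)^((1820−1730)/280.04) ≈ 24.169 μg.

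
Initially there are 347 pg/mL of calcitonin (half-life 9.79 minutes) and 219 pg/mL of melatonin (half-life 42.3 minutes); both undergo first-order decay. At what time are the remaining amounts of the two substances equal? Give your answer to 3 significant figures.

8.46 minutes

Set 347·(1/2)^(t/9.79) = 219·(1/2)^(t/42.3).
Taking log₂: log₂(347/219) = t·(1/9.79 − 1/42.3).
log₂(1.5845) = 0.664; 1/9.79 − 1/42.3 = 0.078504.
t = 0.664 / 0.078504 ≈ 8.4582 minutes.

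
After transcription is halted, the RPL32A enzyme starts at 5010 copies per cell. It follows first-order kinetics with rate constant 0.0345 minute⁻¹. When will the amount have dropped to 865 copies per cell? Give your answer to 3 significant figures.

t½ = ln 2 / k = 0.69315 / 0.0345 ≈ 20.091 minutes.
Fraction remaining = 865/5010 ≈ 0.17265.
n = log₂(5010/865) = ln(5.7919)/ln 2 ≈ 2.534 half-lives.
t = n × t½ = 2.534 × 20.091 ≈ 50.912 minutes.

50.9 minutes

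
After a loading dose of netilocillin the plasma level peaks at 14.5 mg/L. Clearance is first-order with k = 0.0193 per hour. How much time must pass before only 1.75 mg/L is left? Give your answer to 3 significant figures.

110 hours

t½ = ln 2 / k = 0.69315 / 0.0193 ≈ 35.914 hours.
Fraction remaining = 1.75/14.5 ≈ 0.12069.
n = log₂(14.5/1.75) = ln(8.2857)/ln 2 ≈ 3.0506 half-lives.
t = n × t½ = 3.0506 × 35.914 ≈ 109.56 hours.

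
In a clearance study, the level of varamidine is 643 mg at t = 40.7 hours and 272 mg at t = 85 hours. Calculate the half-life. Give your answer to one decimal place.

35.7 hours

Over Δt = 85 − 40.7 = 44.3 hours, the level fell by a factor of 643/272 ≈ 2.364.
n = log₂(2.364) ≈ 1.2412 half-lives, so t½ = 44.3/1.2412 ≈ 35.691 hours.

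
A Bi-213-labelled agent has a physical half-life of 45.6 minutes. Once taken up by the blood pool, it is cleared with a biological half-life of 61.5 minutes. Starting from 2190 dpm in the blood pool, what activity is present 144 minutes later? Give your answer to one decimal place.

1/t_eff = 1/t_phys + 1/t_biol = 1/45.6 + 1/61.5 = 0.03819 per minute.
t_eff = 45.6 × 61.5 / (45.6 + 61.5) ≈ 26.185 minutes.
Remaining = 2190 × (1/2)^(144/26.185) = 2190 × (1/2)^5.4994 ≈ 48.414 dpm.

48.4 dpm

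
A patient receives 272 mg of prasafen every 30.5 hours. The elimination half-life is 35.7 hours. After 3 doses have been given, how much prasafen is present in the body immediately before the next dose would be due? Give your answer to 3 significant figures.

The 3 doses were given 91.5, 61, 30.5 hours ago.
Total = 272·(1/2)^(91.5/35.7) + 272·(1/2)^(61/35.7) + 272·(1/2)^(30.5/35.7)
      = 46.028 + 83.215 + 150.45 ≈ 279.69 mg.

280 mg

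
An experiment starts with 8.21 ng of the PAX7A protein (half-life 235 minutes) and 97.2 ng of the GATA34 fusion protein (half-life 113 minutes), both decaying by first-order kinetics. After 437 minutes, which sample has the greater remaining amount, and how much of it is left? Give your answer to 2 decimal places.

GATA34 fusion protein, 6.66 ng

PAX7A protein: 8.21 × (1/2)^1.8596 ≈ 2.2623 ng.
GATA34 fusion protein: 97.2 × (1/2)^3.8673 ≈ 6.6605 ng.
GATA34 fusion protein has more remaining, at ≈ 6.6605 ng.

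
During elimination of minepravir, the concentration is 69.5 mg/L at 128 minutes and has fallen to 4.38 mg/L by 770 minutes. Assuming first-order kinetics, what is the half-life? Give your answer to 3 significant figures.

Over Δt = 770 − 128 = 642 minutes, the level fell by a factor of 69.5/4.38 ≈ 15.868.
n = log₂(15.868) ≈ 3.988 half-lives, so t½ = 642/3.988 ≈ 160.98 minutes.

161 minutes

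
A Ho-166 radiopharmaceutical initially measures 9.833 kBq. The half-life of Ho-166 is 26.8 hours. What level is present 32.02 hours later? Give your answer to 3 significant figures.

Number of half-lives: n = 32.02/26.8 ≈ 1.1948.
Remaining = 9.833 × (1/2)^1.1948 = 9.833 × 0.43685 ≈ 4.2956 kBq.

4.30 kBq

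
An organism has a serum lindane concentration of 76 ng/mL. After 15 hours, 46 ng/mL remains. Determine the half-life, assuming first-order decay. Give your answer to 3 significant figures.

20.7 hours

A/A₀ = 46/76 ≈ 0.60526.
n = log₂(1.6522) ≈ 0.72437 half-lives elapsed in 15 hours.
t½ = 15/0.72437 ≈ 20.708 hours.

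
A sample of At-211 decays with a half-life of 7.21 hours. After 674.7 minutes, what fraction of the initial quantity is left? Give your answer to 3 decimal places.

0.339

674.7 minutes = 11.245 hours.
n = 11.245/7.21 ≈ 1.5596 half-lives.
Fraction remaining = (1/2)^1.5596 ≈ 0.33924.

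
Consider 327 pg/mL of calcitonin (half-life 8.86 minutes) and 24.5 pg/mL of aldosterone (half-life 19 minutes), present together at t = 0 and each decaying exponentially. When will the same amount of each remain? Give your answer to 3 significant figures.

Set 327·(1/2)^(t/8.86) = 24.5·(1/2)^(t/19).
Taking log₂: log₂(327/24.5) = t·(1/8.86 − 1/19).
log₂(13.347) = 3.7384; 1/8.86 − 1/19 = 0.060235.
t = 3.7384 / 0.060235 ≈ 62.064 minutes.

62.1 minutes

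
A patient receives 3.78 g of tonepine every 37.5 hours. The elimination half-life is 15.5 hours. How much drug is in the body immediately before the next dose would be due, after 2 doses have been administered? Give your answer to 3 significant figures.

The 2 doses were given 75, 37.5 hours ago.
Total = 3.78·(1/2)^(75/15.5) + 3.78·(1/2)^(37.5/15.5)
      = 0.1321 + 0.70663 ≈ 0.83873 g.

0.839 g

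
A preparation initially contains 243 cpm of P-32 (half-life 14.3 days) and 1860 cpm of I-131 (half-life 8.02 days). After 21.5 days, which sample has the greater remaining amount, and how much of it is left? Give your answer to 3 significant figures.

I-131, 290 cpm

P-32: 243 × (1/2)^1.5035 ≈ 85.706 cpm.
I-131: 1860 × (1/2)^2.6808 ≈ 290.08 cpm.
I-131 has more remaining, at ≈ 290.08 cpm.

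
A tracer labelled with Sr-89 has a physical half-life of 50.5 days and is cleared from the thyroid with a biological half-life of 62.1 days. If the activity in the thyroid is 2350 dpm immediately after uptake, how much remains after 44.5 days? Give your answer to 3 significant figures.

1/t_eff = 1/t_phys + 1/t_biol = 1/50.5 + 1/62.1 = 0.035905 per day.
t_eff = 50.5 × 62.1 / (50.5 + 62.1) ≈ 27.851 days.
Remaining = 2350 × (1/2)^(44.5/27.851) = 2350 × (1/2)^1.5978 ≈ 776.41 dpm.

776 dpm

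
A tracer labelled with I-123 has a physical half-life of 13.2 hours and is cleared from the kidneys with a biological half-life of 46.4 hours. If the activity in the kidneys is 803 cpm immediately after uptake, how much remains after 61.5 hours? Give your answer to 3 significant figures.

12.7 cpm

1/t_eff = 1/t_phys + 1/t_biol = 1/13.2 + 1/46.4 = 0.097309 per hour.
t_eff = 13.2 × 46.4 / (13.2 + 46.4) ≈ 10.277 hours.
Remaining = 803 × (1/2)^(61.5/10.277) = 803 × (1/2)^5.9845 ≈ 12.682 cpm.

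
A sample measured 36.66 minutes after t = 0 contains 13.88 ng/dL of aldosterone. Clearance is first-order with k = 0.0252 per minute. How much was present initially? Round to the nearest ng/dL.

t½ = ln 2 / k = 0.69315 / 0.0252 ≈ 27.506 minutes.
Number of half-lives elapsed: n = 36.66/27.506 ≈ 1.3328.
A₀ = A × 2^n = 13.88 × 2^1.3328 = 13.88 × 2.5189 ≈ 34.963 ng/dL.

35 ng/dL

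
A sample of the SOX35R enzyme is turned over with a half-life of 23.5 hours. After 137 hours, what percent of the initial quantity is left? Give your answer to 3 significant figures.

n = 137/23.5 ≈ 5.8298 half-lives.
Fraction remaining = (1/2)^5.8298 ≈ 0.017582, i.e. 1.7582%.

1.76%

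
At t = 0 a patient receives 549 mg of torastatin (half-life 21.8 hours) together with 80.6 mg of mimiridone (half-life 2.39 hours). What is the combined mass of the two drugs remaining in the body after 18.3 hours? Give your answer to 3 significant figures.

torastatin: 549 × (1/2)^(18.3/21.8) = 549 × (1/2)^0.83945 ≈ 306.81 mg.
mimiridone: 80.6 × (1/2)^(18.3/2.39) = 80.6 × (1/2)^7.6569 ≈ 0.39937 mg.
Total = 306.81 + 0.39937 ≈ 307.21 mg.

307 mg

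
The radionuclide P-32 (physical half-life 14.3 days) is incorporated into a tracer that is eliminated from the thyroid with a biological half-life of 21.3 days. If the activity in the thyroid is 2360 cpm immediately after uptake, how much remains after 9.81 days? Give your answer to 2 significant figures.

1/t_eff = 1/t_phys + 1/t_biol = 1/14.3 + 1/21.3 = 0.11688 per day.
t_eff = 14.3 × 21.3 / (14.3 + 21.3) ≈ 8.5559 days.
Remaining = 2360 × (1/2)^(9.81/8.5559) = 2360 × (1/2)^1.1466 ≈ 1066 cpm.

1100 cpm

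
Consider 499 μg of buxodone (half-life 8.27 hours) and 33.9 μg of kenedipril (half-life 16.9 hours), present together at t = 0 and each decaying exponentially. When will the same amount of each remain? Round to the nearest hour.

63 hours

Set 499·(1/2)^(t/8.27) = 33.9·(1/2)^(t/16.9).
Taking log₂: log₂(499/33.9) = t·(1/8.27 − 1/16.9).
log₂(14.72) = 3.8797; 1/8.27 − 1/16.9 = 0.061747.
t = 3.8797 / 0.061747 ≈ 62.832 hours.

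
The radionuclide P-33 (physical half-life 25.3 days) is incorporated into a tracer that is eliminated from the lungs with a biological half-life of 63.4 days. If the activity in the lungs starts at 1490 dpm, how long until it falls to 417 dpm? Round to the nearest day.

1/t_eff = 1/t_phys + 1/t_biol = 1/25.3 + 1/63.4 = 0.055299 per day.
t_eff = 25.3 × 63.4 / (25.3 + 63.4) ≈ 18.084 days.
n = log₂(1490/417) ≈ 1.8372; t = 1.8372 × 18.084 ≈ 33.223 days.

33 days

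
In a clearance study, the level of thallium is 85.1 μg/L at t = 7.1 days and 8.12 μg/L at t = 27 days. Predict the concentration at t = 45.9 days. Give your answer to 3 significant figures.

0.872 μg/L

Over Δt = 27 − 7.1 = 19.9 days, the level fell by a factor of 85.1/8.12 ≈ 10.48.
n = log₂(10.48) ≈ 3.3896 half-lives, so t½ = 19.9/3.3896 ≈ 5.8709 days.
From t = 27 to t = 45.9: 8.12 × (1/2)^((45.9−27)/5.8709) ≈ 0.87188 μg/L.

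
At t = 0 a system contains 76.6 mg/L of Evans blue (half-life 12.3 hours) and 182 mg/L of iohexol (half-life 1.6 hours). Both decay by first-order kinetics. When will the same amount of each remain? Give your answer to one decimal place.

Set 76.6·(1/2)^(t/12.3) = 182·(1/2)^(t/1.6).
Taking log₂: log₂(76.6/182) = t·(1/12.3 − 1/1.6).
log₂(0.42088) = -1.2485; 1/12.3 − 1/1.6 = -0.5437.
t = -1.2485 / -0.5437 ≈ 2.2963 hours.

2.3 hours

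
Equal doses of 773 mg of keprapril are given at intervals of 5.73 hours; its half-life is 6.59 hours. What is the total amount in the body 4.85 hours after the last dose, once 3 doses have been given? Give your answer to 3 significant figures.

The 3 doses were given 16.31, 10.58, 4.85 hours ago.
Total = 773·(1/2)^(16.31/6.59) + 773·(1/2)^(10.58/6.59) + 773·(1/2)^(4.85/6.59)
      = 139.04 + 254.03 + 464.12 ≈ 857.19 mg.

857 mg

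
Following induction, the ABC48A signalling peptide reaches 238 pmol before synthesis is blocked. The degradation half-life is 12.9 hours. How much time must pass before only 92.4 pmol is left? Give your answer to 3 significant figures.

Fraction remaining = 92.4/238 ≈ 0.38824.
n = log₂(238/92.4) = ln(2.5758)/ln 2 ≈ 1.365 half-lives.
t = n × t½ = 1.365 × 12.9 ≈ 17.608 hours.

17.6 hours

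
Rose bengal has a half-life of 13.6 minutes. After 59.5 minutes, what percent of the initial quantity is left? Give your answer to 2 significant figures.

4.8%

n = 59.5/13.6 ≈ 4.375 half-lives.
Fraction remaining = (1/2)^4.375 ≈ 0.048194, i.e. 4.8194%.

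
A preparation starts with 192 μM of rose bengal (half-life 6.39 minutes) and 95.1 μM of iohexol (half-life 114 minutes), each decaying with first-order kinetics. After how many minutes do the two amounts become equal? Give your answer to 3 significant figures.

6.86 minutes

Set 192·(1/2)^(t/6.39) = 95.1·(1/2)^(t/114).
Taking log₂: log₂(192/95.1) = t·(1/6.39 − 1/114).
log₂(2.0189) = 1.0136; 1/6.39 − 1/114 = 0.14772.
t = 1.0136 / 0.14772 ≈ 6.8614 minutes.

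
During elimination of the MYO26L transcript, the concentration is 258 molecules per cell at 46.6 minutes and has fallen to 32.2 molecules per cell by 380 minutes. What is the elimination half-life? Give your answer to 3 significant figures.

111 minutes

Over Δt = 380 − 46.6 = 333.4 minutes, the level fell by a factor of 258/32.2 ≈ 8.0124.
n = log₂(8.0124) ≈ 3.0022 half-lives, so t½ = 333.4/3.0022 ≈ 111.05 minutes.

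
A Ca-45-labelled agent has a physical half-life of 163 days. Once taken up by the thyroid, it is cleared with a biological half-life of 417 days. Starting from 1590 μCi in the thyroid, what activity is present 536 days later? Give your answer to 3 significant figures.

66.8 μCi

1/t_eff = 1/t_phys + 1/t_biol = 1/163 + 1/417 = 0.0085331 per day.
t_eff = 163 × 417 / (163 + 417) ≈ 117.19 days.
Remaining = 1590 × (1/2)^(536/117.19) = 1590 × (1/2)^4.5737 ≈ 66.769 μCi.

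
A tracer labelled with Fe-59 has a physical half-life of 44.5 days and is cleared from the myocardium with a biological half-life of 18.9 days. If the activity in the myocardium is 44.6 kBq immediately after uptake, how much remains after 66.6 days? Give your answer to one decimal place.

1/t_eff = 1/t_phys + 1/t_biol = 1/44.5 + 1/18.9 = 0.075382 per day.
t_eff = 44.5 × 18.9 / (44.5 + 18.9) ≈ 13.266 days.
Remaining = 44.6 × (1/2)^(66.6/13.266) = 44.6 × (1/2)^5.0204 ≈ 1.3741 kBq.

1.4 kBq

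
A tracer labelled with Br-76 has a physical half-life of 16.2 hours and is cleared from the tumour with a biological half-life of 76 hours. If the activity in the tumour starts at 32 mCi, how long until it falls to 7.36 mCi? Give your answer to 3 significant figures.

1/t_eff = 1/t_phys + 1/t_biol = 1/16.2 + 1/76 = 0.074886 per hour.
t_eff = 16.2 × 76 / (16.2 + 76) ≈ 13.354 hours.
n = log₂(32/7.36) ≈ 2.1203; t = 2.1203 × 13.354 ≈ 28.314 hours.

28.3 hours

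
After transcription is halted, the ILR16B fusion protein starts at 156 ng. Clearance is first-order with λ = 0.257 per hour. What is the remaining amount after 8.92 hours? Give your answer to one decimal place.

15.8 ng

t½ = ln 2 / λ = 0.69315 / 0.257 ≈ 2.6971 hours.
Number of half-lives: n = 8.92/2.6971 ≈ 3.3073.
Remaining = 156 × (1/2)^3.3073 = 156 × 0.10102 ≈ 15.759 ng.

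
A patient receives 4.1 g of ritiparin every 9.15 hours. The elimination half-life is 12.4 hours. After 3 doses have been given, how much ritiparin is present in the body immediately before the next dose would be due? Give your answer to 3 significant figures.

4.82 g

The 3 doses were given 27.45, 18.3, 9.15 hours ago.
Total = 4.1·(1/2)^(27.45/12.4) + 4.1·(1/2)^(18.3/12.4) + 4.1·(1/2)^(9.15/12.4)
      = 0.88387 + 1.4741 + 2.4584 ≈ 4.8164 g.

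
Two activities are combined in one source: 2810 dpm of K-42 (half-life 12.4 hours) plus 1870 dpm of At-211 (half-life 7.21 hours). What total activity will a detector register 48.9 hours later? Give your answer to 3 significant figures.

K-42: 2810 × (1/2)^(48.9/12.4) = 2810 × (1/2)^3.9435 ≈ 182.63 dpm.
At-211: 1870 × (1/2)^(48.9/7.21) = 1870 × (1/2)^6.7822 ≈ 16.99 dpm.
Total = 182.63 + 16.99 ≈ 199.62 dpm.

200 dpm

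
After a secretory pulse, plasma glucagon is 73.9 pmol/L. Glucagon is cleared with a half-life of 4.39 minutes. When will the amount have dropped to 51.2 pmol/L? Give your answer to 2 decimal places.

Fraction remaining = 51.2/73.9 ≈ 0.69283.
n = log₂(73.9/51.2) = ln(1.4434)/ln 2 ≈ 0.52943 half-lives.
t = n × t½ = 0.52943 × 4.39 ≈ 2.3242 minutes.

2.32 minutes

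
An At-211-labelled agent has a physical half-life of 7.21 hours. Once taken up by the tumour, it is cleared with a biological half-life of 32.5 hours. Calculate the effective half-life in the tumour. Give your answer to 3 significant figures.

5.90 hours

1/t_eff = 1/t_phys + 1/t_biol = 1/7.21 + 1/32.5 = 0.16947 per hour.
t_eff = 7.21 × 32.5 / (7.21 + 32.5) ≈ 5.9009 hours.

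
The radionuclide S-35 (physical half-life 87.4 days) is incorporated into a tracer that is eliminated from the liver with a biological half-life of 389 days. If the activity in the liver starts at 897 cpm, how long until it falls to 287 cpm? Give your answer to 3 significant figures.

117 days

1/t_eff = 1/t_phys + 1/t_biol = 1/87.4 + 1/389 = 0.014012 per day.
t_eff = 87.4 × 389 / (87.4 + 389) ≈ 71.366 days.
n = log₂(897/287) ≈ 1.6441; t = 1.6441 × 71.366 ≈ 117.33 days.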